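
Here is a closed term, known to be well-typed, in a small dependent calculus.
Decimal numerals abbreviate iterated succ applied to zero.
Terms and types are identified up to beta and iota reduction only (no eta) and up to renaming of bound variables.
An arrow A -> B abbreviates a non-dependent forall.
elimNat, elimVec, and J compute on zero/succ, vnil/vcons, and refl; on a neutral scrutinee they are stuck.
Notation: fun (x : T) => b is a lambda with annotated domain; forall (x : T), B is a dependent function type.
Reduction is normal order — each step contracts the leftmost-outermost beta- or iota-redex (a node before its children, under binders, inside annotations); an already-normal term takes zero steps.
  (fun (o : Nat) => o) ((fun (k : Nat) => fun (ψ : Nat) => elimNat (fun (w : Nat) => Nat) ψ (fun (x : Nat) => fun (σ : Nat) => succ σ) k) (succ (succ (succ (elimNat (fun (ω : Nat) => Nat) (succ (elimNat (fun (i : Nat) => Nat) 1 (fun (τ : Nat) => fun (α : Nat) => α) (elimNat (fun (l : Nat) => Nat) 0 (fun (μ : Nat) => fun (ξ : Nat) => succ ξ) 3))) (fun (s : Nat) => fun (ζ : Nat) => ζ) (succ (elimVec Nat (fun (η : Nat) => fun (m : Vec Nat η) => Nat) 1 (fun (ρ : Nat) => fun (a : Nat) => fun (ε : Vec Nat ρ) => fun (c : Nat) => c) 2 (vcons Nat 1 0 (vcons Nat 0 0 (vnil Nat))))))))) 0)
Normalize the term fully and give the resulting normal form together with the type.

normal form:
  5
type:
  Nat
observation: the term reaches its normal form after 57 normal-order steps.


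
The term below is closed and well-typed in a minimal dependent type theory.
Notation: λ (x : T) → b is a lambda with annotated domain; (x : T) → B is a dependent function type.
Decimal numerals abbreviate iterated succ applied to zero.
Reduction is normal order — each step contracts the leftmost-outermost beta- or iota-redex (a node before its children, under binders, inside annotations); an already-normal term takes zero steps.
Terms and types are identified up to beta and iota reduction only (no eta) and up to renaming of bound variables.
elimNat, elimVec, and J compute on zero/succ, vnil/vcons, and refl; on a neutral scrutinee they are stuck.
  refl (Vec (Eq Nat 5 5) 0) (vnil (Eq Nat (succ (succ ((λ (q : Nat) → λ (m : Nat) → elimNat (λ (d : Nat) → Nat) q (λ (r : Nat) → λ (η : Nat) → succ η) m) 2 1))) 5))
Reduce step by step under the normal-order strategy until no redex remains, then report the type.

normal-order reduction:
  refl (Vec (Eq Nat 5 5) 0) (vnil (Eq Nat (succ (succ ((λ (q : Nat) → λ (m : Nat) → elimNat (λ (d : Nat) → Nat) q (λ (r : Nat) → λ (η : Nat) → succ η) m) 2 1))) 5))
  ~> refl (Vec (Eq Nat 5 5) 0) (vnil (Eq Nat (succ (succ ((λ (q : Nat) → elimNat (λ (m : Nat) → Nat) 2 (λ (d : Nat) → λ (r : Nat) → succ r) q) 1))) 5))
  ~> refl (Vec (Eq Nat 5 5) 0) (vnil (Eq Nat (succ (succ (elimNat (λ (q : Nat) → Nat) 2 (λ (m : Nat) → λ (d : Nat) → succ d) 1))) 5))
  ~> refl (Vec (Eq Nat 5 5) 0) (vnil (Eq Nat (succ (succ ((λ (q : Nat) → λ (m : Nat) → succ m) 0 (elimNat (λ (d : Nat) → Nat) 2 (λ (r : Nat) → λ (η : Nat) → succ η) 0)))) 5))
  ~> refl (Vec (Eq Nat 5 5) 0) (vnil (Eq Nat (succ (succ ((λ (q : Nat) → succ q) (elimNat (λ (m : Nat) → Nat) 2 (λ (d : Nat) → λ (r : Nat) → succ r) 0)))) 5))
  ~> refl (Vec (Eq Nat 5 5) 0) (vnil (Eq Nat (succ (succ (succ (elimNat (λ (q : Nat) → Nat) 2 (λ (m : Nat) → λ (d : Nat) → succ d) 0)))) 5))
  ~> refl (Vec (Eq Nat 5 5) 0) (vnil (Eq Nat 5 5))
inferred type:
  Eq (Vec (Eq Nat 5 5) 0) (vnil (Eq Nat 5 5)) (vnil (Eq Nat 5 5))


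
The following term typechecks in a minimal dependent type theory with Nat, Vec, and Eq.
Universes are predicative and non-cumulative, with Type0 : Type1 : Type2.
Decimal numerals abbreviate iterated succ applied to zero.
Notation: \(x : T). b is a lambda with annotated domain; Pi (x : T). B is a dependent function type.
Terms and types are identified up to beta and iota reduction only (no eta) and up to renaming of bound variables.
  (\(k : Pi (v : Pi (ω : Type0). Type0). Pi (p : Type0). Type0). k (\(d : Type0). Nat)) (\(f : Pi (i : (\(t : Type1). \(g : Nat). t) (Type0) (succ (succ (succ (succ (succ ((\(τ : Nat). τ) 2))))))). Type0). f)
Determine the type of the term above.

type:
  Pi (k : Type0). Type0


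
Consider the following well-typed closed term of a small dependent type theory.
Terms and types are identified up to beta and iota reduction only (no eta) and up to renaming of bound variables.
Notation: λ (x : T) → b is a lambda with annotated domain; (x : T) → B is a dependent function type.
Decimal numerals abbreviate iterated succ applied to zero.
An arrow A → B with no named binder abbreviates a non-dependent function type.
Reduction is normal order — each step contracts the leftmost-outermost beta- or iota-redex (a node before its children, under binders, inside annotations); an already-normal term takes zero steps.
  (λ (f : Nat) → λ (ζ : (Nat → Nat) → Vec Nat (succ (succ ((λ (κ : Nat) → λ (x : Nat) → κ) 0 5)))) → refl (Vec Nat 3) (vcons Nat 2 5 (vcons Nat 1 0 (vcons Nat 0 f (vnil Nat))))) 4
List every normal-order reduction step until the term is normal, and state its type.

normal-order reduction sequence:
  (λ (f : Nat) → λ (ζ : (Nat → Nat) → Vec Nat (succ (succ ((λ (κ : Nat) → λ (x : Nat) → κ) 0 5)))) → refl (Vec Nat 3) (vcons Nat 2 5 (vcons Nat 1 0 (vcons Nat 0 f (vnil Nat))))) 4
  ~> λ (f : (Nat → Nat) → Vec Nat (succ (succ ((λ (ζ : Nat) → λ (κ : Nat) → ζ) 0 5)))) → refl (Vec Nat 3) (vcons Nat 2 5 (vcons Nat 1 0 (vcons Nat 0 4 (vnil Nat))))
  ~> λ (f : (Nat → Nat) → Vec Nat (succ (succ ((λ (ζ : Nat) → 0) 5)))) → refl (Vec Nat 3) (vcons Nat 2 5 (vcons Nat 1 0 (vcons Nat 0 4 (vnil Nat))))
  ~> λ (f : (Nat → Nat) → Vec Nat 2) → refl (Vec Nat 3) (vcons Nat 2 5 (vcons Nat 1 0 (vcons Nat 0 4 (vnil Nat))))
the term's type:
  ((Nat → Nat) → Vec Nat 2) → Eq (Vec Nat 3) (vcons Nat 2 5 (vcons Nat 1 0 (vcons Nat 0 4 (vnil Nat)))) (vcons Nat 2 5 (vcons Nat 1 0 (vcons Nat 0 4 (vnil Nat))))


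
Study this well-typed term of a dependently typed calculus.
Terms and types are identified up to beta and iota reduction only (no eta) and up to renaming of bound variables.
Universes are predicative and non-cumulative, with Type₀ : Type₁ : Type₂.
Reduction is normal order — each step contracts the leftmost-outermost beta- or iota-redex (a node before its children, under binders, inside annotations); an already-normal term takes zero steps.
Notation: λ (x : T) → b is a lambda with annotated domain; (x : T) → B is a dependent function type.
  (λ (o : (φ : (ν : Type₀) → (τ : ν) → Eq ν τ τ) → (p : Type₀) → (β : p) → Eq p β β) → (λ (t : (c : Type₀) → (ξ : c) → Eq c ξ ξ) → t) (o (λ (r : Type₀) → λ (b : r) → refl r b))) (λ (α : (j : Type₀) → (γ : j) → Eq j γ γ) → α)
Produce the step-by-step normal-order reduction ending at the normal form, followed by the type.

normal-order reduction sequence:
  (λ (o : (φ : (ν : Type₀) → (τ : ν) → Eq ν τ τ) → (p : Type₀) → (β : p) → Eq p β β) → (λ (t : (c : Type₀) → (ξ : c) → Eq c ξ ξ) → t) (o (λ (r : Type₀) → λ (b : r) → refl r b))) (λ (α : (j : Type₀) → (γ : j) → Eq j γ γ) → α)
  ~> (λ (o : (φ : Type₀) → (ν : φ) → Eq φ ν ν) → o) ((λ (τ : (p : Type₀) → (β : p) → Eq p β β) → τ) (λ (t : Type₀) → λ (c : t) → refl t c))
  ~> (λ (o : (φ : Type₀) → (ν : φ) → Eq φ ν ν) → o) (λ (τ : Type₀) → λ (p : τ) → refl τ p)
  ~> λ (o : Type₀) → λ (φ : o) → refl o φ
the term's type:
  (o : Type₀) → (φ : o) → Eq o φ φ


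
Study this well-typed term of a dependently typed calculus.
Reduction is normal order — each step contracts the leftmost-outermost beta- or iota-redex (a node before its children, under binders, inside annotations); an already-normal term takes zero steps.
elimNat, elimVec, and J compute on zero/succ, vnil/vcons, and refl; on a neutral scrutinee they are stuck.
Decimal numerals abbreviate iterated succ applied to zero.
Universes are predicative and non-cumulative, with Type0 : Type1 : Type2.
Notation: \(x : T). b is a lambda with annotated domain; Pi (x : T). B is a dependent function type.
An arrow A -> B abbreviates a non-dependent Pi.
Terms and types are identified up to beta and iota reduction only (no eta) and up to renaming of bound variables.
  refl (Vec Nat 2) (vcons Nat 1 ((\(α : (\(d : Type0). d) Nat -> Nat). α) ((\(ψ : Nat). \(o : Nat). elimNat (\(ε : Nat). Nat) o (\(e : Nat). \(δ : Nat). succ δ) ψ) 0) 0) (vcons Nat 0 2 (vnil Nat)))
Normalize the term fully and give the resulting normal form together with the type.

resulting normal form:
  refl (Vec Nat 2) (vcons Nat 1 0 (vcons Nat 0 2 (vnil Nat)))
inferred type:
  Eq (Vec Nat 2) (vcons Nat 1 0 (vcons Nat 0 2 (vnil Nat))) (vcons Nat 1 0 (vcons Nat 0 2 (vnil Nat)))
observation: contracting a beta-redex first, the term normalizes in 4 steps.


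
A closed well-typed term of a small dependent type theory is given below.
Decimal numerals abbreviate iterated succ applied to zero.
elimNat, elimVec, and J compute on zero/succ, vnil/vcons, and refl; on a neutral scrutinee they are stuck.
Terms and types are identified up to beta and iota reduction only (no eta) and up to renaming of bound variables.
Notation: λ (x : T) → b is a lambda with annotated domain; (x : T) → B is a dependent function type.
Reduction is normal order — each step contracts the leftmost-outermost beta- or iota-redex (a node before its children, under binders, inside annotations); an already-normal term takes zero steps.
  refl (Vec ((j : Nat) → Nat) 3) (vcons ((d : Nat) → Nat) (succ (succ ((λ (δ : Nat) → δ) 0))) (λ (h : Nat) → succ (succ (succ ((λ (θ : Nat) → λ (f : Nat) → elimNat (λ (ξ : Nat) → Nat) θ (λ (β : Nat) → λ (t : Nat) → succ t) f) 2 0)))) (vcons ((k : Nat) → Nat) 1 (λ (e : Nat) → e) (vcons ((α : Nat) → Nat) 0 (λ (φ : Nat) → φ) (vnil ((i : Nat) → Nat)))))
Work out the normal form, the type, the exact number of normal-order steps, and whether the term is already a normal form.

normal form:
  refl (Vec ((j : Nat) → Nat) 3) (vcons ((d : Nat) → Nat) 2 (λ (δ : Nat) → 5) (vcons ((h : Nat) → Nat) 1 (λ (θ : Nat) → θ) (vcons ((f : Nat) → Nat) 0 (λ (ξ : Nat) → ξ) (vnil ((β : Nat) → Nat)))))
inferred type:
  Eq (Vec ((j : Nat) → Nat) 3) (vcons ((d : Nat) → Nat) 2 (λ (δ : Nat) → 5) (vcons ((h : Nat) → Nat) 1 (λ (θ : Nat) → θ) (vcons ((f : Nat) → Nat) 0 (λ (ξ : Nat) → ξ) (vnil ((β : Nat) → Nat))))) (vcons ((t : Nat) → Nat) 2 (λ (k : Nat) → 5) (vcons ((e : Nat) → Nat) 1 (λ (α : Nat) → α) (vcons ((φ : Nat) → Nat) 0 (λ (i : Nat) → i) (vnil ((r : Nat) → Nat)))))
normal-order step count: 4
started in normal form: no
first contracted redex: a beta-redex


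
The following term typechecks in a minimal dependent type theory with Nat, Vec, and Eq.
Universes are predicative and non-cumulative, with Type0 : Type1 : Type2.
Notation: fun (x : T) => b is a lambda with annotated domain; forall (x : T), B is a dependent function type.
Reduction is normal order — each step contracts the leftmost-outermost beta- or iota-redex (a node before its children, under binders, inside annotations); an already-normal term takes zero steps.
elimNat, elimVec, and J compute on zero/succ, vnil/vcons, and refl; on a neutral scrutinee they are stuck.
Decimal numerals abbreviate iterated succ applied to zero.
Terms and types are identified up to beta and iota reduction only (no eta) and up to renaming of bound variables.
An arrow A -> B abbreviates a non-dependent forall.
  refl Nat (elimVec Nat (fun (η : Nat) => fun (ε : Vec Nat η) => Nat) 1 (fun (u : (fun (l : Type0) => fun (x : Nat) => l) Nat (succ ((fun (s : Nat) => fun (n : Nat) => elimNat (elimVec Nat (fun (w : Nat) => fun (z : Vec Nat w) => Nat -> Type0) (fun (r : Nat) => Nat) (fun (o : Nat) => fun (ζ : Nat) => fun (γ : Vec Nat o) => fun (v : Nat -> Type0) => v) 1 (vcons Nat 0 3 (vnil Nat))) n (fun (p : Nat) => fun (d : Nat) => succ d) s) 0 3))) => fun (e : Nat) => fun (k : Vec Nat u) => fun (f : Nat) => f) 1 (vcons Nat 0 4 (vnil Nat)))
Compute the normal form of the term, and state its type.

resulting normal form:
  refl Nat 1
the term's type:
  Eq Nat 1 1
observation: 6 normal-order steps normalize the term, beginning with an elimVec iota-redex.


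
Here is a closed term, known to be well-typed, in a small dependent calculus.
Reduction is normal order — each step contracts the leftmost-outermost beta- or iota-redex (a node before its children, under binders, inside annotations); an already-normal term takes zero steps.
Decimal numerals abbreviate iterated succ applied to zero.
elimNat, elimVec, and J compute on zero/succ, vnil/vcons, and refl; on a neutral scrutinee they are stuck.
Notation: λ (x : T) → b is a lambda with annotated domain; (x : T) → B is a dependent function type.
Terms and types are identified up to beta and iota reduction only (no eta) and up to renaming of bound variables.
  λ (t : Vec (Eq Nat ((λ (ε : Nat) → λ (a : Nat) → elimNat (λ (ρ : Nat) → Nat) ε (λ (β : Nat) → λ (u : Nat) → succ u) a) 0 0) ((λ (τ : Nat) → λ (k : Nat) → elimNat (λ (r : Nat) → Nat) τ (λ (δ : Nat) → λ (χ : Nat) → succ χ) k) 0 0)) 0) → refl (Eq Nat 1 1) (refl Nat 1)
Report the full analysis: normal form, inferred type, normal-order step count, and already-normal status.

resulting normal form:
  λ (t : Vec (Eq Nat 0 0) 0) → refl (Eq Nat 1 1) (refl Nat 1)
the term's type:
  (t : Vec (Eq Nat 0 0) 0) → Eq (Eq Nat 1 1) (refl Nat 1) (refl Nat 1)
normal-order step count: 6
term was already normal: no
first redex: a beta-redex


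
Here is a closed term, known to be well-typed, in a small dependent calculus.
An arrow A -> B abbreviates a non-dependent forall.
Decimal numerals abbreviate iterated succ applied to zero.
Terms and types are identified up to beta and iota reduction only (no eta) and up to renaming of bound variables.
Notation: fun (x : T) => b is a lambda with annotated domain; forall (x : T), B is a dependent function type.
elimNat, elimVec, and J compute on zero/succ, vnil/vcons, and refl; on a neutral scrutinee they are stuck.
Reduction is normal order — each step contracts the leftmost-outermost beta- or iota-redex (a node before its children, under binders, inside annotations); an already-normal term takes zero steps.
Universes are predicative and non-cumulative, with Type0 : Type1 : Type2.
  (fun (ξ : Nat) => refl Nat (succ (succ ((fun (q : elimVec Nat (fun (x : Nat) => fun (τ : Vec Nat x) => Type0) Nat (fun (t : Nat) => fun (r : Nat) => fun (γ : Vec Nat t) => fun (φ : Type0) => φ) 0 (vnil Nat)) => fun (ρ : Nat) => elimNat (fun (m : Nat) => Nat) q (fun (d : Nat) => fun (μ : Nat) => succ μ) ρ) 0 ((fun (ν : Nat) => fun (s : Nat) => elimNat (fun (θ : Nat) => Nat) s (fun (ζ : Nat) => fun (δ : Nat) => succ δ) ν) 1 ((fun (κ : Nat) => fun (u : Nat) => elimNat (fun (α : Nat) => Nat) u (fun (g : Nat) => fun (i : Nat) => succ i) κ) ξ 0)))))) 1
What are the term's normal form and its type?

normal form:
  refl Nat 4
inferred type:
  Eq Nat 4 4


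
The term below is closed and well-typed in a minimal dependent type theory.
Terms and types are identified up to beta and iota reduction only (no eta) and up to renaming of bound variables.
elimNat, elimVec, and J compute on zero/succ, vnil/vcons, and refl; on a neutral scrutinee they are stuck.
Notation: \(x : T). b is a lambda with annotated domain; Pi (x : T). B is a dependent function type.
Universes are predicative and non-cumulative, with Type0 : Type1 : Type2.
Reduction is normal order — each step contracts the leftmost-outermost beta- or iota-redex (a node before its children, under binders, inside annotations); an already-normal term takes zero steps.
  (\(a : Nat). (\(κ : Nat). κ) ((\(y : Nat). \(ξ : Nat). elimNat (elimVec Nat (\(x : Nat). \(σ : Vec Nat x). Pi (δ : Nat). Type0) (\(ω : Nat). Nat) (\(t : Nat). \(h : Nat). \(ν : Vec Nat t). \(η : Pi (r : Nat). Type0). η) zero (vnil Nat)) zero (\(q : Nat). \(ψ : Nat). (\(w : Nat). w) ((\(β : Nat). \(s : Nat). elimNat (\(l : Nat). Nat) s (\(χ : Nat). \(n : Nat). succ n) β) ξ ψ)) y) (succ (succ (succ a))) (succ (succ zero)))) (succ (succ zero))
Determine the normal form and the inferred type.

reduced normal form:
  succ (succ (succ (succ (succ (succ (succ (succ (succ (succ zero)))))))))
the term's type:
  Nat
observation: 70 normal-order steps separate the term from its normal form.


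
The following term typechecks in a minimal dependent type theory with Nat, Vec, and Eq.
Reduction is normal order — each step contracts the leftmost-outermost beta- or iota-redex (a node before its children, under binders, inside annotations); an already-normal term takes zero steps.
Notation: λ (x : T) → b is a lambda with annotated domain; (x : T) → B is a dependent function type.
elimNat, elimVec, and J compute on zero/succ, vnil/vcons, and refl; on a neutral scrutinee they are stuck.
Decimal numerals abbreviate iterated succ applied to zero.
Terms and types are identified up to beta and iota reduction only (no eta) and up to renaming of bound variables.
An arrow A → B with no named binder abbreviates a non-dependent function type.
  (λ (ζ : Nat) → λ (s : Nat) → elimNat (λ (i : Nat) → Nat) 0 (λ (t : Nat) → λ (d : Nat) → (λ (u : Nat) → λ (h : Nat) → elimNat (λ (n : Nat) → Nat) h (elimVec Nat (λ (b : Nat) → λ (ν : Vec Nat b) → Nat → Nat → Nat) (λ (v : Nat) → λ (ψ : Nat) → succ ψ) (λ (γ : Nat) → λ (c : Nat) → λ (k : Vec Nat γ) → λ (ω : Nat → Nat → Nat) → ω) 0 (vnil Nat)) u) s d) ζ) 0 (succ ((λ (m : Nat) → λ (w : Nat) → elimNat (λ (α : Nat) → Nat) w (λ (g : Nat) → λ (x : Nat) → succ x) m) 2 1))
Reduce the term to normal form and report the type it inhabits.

reduced normal form:
  0
type:
  Nat


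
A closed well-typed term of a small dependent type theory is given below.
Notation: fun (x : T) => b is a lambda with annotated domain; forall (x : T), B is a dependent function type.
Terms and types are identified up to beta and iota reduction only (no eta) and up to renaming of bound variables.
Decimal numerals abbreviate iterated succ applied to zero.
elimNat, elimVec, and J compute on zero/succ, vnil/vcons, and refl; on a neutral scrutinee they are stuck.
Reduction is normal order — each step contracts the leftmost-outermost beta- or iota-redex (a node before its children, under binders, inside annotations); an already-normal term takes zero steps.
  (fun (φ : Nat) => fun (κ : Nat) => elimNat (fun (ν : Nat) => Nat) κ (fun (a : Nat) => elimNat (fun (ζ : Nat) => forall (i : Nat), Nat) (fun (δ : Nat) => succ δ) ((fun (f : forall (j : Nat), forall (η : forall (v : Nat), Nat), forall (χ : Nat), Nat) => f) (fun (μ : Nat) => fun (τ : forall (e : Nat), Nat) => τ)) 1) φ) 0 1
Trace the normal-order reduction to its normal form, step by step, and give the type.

normal-order reduction sequence:
  (fun (φ : Nat) => fun (κ : Nat) => elimNat (fun (ν : Nat) => Nat) κ (fun (a : Nat) => elimNat (fun (ζ : Nat) => forall (i : Nat), Nat) (fun (δ : Nat) => succ δ) ((fun (f : forall (j : Nat), forall (η : forall (v : Nat), Nat), forall (χ : Nat), Nat) => f) (fun (μ : Nat) => fun (τ : forall (e : Nat), Nat) => τ)) 1) φ) 0 1
  ~> (fun (φ : Nat) => elimNat (fun (κ : Nat) => Nat) φ (fun (ν : Nat) => elimNat (fun (a : Nat) => forall (ζ : Nat), Nat) (fun (i : Nat) => succ i) ((fun (δ : forall (f : Nat), forall (j : forall (η : Nat), Nat), forall (v : Nat), Nat) => δ) (fun (χ : Nat) => fun (μ : forall (τ : Nat), Nat) => μ)) 1) 0) 1
  ~> elimNat (fun (φ : Nat) => Nat) 1 (fun (κ : Nat) => elimNat (fun (ν : Nat) => forall (a : Nat), Nat) (fun (ζ : Nat) => succ ζ) ((fun (i : forall (δ : Nat), forall (f : forall (j : Nat), Nat), forall (η : Nat), Nat) => i) (fun (v : Nat) => fun (χ : forall (μ : Nat), Nat) => χ)) 1) 0
  ~> 1
type:
  Nat


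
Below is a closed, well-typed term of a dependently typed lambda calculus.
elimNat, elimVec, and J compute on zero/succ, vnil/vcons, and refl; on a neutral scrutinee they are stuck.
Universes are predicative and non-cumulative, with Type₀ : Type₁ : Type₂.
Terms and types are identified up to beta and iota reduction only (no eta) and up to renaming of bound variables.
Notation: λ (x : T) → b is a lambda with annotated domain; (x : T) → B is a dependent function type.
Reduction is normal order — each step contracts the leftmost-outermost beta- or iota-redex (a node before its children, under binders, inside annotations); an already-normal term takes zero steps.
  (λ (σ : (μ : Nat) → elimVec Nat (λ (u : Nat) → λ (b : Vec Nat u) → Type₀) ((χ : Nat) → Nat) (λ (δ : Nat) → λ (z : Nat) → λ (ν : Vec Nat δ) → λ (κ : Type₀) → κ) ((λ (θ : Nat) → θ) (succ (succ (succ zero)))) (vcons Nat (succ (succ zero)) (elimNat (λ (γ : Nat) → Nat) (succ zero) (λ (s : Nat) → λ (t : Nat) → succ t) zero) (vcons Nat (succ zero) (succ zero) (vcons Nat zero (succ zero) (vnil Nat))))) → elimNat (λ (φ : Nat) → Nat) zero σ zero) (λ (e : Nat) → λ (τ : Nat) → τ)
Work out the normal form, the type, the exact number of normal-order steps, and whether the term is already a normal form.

normal form:
  zero
type:
  Nat
normal-order step count: 2
started in normal form: no
first contracted redex: a beta-redex


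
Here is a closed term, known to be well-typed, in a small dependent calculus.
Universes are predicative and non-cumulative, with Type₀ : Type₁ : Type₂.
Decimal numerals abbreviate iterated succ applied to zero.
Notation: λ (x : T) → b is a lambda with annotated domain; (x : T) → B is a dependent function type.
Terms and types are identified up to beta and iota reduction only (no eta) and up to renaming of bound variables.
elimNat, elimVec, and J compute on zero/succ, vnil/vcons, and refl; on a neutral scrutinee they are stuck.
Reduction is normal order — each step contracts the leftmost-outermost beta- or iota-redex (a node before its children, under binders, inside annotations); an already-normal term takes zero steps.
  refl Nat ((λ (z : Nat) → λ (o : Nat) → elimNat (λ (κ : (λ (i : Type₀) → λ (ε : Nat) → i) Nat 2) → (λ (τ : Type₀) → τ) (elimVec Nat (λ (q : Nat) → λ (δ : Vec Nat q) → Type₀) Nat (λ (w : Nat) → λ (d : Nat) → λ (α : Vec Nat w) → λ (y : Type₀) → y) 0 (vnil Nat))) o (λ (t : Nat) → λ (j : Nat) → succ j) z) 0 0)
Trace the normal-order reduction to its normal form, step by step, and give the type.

normal-order reduction:
  refl Nat ((λ (z : Nat) → λ (o : Nat) → elimNat (λ (κ : (λ (i : Type₀) → λ (ε : Nat) → i) Nat 2) → (λ (τ : Type₀) → τ) (elimVec Nat (λ (q : Nat) → λ (δ : Vec Nat q) → Type₀) Nat (λ (w : Nat) → λ (d : Nat) → λ (α : Vec Nat w) → λ (y : Type₀) → y) 0 (vnil Nat))) o (λ (t : Nat) → λ (j : Nat) → succ j) z) 0 0)
  ~> refl Nat ((λ (z : Nat) → elimNat (λ (o : (λ (κ : Type₀) → λ (i : Nat) → κ) Nat 2) → (λ (ε : Type₀) → ε) (elimVec Nat (λ (τ : Nat) → λ (q : Vec Nat τ) → Type₀) Nat (λ (δ : Nat) → λ (w : Nat) → λ (d : Vec Nat δ) → λ (α : Type₀) → α) 0 (vnil Nat))) z (λ (y : Nat) → λ (t : Nat) → succ t) 0) 0)
  ~> refl Nat (elimNat (λ (z : (λ (o : Type₀) → λ (κ : Nat) → o) Nat 2) → (λ (i : Type₀) → i) (elimVec Nat (λ (ε : Nat) → λ (τ : Vec Nat ε) → Type₀) Nat (λ (q : Nat) → λ (δ : Nat) → λ (w : Vec Nat q) → λ (d : Type₀) → d) 0 (vnil Nat))) 0 (λ (α : Nat) → λ (y : Nat) → succ y) 0)
  ~> refl Nat 0
inferred type:
  Eq Nat 0 0


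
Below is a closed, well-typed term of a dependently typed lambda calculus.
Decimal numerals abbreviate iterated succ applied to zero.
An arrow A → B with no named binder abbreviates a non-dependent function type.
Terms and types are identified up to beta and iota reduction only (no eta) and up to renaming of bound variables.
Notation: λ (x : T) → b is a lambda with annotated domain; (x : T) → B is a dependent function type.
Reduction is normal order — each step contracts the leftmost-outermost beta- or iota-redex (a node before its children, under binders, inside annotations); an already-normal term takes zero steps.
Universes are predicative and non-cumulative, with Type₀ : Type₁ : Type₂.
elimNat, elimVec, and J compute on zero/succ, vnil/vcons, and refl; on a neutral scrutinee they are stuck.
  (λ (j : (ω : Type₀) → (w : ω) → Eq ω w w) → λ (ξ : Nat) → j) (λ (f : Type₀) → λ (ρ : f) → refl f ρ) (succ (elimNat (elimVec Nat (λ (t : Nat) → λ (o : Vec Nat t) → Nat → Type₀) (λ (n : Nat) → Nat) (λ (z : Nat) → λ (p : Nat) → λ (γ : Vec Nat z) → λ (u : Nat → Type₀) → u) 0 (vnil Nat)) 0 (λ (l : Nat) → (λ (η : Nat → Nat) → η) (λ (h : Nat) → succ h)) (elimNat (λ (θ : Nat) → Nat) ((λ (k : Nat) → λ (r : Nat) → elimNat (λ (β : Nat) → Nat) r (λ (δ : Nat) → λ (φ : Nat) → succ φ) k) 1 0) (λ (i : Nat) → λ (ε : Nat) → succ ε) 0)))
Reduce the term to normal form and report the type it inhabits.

reduced normal form:
  λ (j : Type₀) → λ (ω : j) → refl j ω
type:
  (j : Type₀) → (ω : j) → Eq j ω ω


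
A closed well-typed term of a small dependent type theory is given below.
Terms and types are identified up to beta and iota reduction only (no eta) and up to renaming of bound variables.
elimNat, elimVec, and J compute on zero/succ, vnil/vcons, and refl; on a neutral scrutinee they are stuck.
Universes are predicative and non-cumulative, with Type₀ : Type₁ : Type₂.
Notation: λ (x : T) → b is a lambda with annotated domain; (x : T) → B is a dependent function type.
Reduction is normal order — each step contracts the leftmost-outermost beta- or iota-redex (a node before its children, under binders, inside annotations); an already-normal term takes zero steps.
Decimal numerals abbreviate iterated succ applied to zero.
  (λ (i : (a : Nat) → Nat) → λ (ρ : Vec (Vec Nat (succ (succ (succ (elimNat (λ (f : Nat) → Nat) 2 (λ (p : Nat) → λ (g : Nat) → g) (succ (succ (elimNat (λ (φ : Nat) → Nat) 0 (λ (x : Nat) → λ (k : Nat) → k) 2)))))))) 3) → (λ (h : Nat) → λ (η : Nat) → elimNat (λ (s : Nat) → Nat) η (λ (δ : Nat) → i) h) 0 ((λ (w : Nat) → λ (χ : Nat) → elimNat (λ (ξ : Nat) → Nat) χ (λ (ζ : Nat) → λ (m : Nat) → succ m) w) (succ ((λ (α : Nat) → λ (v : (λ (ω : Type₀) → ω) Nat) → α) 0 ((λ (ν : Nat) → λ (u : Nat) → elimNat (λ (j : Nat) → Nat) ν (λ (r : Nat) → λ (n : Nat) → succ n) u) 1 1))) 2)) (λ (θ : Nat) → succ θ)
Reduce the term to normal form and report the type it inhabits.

normal form:
  λ (i : Vec (Vec Nat 5) 3) → 3
the term's type:
  (i : Vec (Vec Nat 5) 3) → Nat
observation: the leftmost-outermost redex is a beta-redex, and normalization takes 26 steps.


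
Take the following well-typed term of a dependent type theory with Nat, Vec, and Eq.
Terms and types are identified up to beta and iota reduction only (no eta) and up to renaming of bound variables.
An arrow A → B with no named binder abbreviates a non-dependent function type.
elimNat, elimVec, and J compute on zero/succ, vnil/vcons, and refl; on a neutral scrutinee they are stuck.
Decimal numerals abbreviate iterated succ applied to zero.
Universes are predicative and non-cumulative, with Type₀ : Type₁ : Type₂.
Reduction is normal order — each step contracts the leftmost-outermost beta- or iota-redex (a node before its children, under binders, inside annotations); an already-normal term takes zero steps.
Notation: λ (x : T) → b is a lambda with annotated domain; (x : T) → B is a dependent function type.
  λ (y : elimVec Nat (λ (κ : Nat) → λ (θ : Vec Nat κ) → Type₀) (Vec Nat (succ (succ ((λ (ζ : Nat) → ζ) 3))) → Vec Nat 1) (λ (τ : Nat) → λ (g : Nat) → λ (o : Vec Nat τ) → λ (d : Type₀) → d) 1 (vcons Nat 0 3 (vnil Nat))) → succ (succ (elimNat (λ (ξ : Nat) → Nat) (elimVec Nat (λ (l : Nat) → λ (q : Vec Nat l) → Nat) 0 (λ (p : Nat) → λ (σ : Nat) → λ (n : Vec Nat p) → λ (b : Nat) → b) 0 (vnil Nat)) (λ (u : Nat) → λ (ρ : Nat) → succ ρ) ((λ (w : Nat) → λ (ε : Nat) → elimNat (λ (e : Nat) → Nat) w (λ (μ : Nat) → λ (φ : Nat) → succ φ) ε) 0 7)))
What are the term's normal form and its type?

normal form:
  λ (y : Vec Nat 5 → Vec Nat 1) → 9
the term's type:
  (Vec Nat 5 → Vec Nat 1) → Nat
observation: the term reaches its normal form after 54 normal-order steps.


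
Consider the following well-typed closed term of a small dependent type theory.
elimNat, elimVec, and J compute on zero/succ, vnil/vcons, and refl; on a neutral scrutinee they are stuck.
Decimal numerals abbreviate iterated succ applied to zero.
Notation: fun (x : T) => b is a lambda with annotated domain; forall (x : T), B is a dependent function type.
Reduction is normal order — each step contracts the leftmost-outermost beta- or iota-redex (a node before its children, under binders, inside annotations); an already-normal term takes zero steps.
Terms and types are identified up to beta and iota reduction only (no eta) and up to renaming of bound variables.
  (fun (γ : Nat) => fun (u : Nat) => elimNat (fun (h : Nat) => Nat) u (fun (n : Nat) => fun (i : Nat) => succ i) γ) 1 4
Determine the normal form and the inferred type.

resulting normal form:
  5
type:
  Nat


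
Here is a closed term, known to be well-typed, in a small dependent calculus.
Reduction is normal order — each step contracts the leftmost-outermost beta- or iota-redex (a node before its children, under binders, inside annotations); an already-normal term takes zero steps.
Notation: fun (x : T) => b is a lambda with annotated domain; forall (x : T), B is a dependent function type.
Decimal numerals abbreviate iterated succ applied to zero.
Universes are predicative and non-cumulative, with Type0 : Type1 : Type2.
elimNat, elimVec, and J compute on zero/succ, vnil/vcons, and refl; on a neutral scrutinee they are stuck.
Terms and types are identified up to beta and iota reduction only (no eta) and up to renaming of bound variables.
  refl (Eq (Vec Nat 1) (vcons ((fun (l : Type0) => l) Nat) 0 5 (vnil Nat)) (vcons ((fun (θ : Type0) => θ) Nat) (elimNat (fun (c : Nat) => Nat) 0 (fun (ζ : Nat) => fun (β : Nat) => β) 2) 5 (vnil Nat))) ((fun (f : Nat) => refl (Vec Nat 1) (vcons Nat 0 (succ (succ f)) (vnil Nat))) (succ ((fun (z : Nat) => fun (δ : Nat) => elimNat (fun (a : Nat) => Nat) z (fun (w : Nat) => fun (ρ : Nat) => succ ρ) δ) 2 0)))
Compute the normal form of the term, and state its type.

reduced normal form:
  refl (Eq (Vec Nat 1) (vcons Nat 0 5 (vnil Nat)) (vcons Nat 0 5 (vnil Nat))) (refl (Vec Nat 1) (vcons Nat 0 5 (vnil Nat)))
the term's type:
  Eq (Eq (Vec Nat 1) (vcons Nat 0 5 (vnil Nat)) (vcons Nat 0 5 (vnil Nat))) (refl (Vec Nat 1) (vcons Nat 0 5 (vnil Nat))) (refl (Vec Nat 1) (vcons Nat 0 5 (vnil Nat)))


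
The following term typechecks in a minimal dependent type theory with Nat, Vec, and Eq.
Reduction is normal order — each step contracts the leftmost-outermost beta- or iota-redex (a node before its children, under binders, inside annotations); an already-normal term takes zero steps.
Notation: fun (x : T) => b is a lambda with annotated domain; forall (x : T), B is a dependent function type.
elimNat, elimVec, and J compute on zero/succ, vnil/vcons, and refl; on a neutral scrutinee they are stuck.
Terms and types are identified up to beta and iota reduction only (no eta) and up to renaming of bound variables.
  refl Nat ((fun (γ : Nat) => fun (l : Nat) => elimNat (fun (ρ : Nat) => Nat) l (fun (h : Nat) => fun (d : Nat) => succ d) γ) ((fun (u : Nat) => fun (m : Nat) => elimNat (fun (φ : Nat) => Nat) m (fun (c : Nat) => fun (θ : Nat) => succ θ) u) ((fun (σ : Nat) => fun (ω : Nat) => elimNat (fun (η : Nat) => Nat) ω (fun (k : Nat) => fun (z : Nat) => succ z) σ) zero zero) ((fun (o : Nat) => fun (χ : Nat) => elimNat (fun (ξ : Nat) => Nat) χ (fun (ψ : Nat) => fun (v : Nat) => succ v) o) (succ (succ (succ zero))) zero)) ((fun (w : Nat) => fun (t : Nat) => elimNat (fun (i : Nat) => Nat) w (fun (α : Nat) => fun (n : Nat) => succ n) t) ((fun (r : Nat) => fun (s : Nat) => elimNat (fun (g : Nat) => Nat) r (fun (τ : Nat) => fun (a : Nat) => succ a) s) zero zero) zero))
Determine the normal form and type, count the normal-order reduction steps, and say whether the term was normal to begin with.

normal form:
  refl Nat (succ (succ (succ zero)))
type:
  Eq Nat (succ (succ (succ zero))) (succ (succ (succ zero)))
steps to reach normal form (normal order): 36
term was already normal: no
first contracted redex: a beta-redex


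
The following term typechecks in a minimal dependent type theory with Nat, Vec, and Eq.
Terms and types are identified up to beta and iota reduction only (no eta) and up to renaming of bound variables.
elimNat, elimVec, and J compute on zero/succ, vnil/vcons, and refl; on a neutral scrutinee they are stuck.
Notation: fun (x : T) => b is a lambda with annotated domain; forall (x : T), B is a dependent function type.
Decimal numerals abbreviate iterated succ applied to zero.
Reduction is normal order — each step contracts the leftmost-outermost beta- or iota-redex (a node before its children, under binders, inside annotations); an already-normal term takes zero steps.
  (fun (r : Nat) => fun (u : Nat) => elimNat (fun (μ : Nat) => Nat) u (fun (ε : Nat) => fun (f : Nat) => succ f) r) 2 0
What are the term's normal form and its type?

resulting normal form:
  2
the term's type:
  Nat
observation: the term reaches its normal form after 9 normal-order steps.


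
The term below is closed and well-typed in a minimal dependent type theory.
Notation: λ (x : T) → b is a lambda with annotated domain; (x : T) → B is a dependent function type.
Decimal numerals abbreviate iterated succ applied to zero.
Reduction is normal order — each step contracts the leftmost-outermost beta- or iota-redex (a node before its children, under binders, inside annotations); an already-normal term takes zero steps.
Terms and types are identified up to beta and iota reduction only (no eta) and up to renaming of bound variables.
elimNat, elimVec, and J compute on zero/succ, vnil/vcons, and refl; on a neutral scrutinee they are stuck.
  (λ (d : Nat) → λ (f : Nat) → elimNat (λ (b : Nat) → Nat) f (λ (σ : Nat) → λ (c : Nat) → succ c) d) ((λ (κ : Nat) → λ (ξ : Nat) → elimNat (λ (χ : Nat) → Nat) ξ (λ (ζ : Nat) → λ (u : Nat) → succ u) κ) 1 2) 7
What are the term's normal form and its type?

resulting normal form:
  10
the term's type:
  Nat


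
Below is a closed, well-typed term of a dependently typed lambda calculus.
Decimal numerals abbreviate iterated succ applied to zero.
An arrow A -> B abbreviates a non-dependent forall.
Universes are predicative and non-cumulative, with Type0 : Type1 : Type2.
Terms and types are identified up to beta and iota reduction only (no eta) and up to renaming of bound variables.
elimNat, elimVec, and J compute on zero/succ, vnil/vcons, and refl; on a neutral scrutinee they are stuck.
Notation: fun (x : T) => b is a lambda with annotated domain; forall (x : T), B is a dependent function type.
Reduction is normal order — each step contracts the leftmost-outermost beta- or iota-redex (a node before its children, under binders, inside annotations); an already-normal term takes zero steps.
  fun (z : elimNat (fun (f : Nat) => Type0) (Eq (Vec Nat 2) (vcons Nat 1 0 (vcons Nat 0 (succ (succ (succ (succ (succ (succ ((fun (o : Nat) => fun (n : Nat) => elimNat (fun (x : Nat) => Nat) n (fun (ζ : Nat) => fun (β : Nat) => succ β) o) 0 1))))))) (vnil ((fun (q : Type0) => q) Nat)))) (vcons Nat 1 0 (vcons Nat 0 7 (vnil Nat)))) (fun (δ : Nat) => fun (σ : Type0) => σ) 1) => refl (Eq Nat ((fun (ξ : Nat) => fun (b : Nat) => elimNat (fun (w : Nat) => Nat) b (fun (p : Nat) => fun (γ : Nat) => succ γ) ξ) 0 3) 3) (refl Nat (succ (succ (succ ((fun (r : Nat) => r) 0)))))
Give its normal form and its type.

reduced normal form:
  fun (z : Eq (Vec Nat 2) (vcons Nat 1 0 (vcons Nat 0 7 (vnil Nat))) (vcons Nat 1 0 (vcons Nat 0 7 (vnil Nat)))) => refl (Eq Nat 3 3) (refl Nat 3)
inferred type:
  Eq (Vec Nat 2) (vcons Nat 1 0 (vcons Nat 0 7 (vnil Nat))) (vcons Nat 1 0 (vcons Nat 0 7 (vnil Nat))) -> Eq (Eq Nat 3 3) (refl Nat 3) (refl Nat 3)
observation: the leftmost-outermost redex is an elimNat iota-redex, and normalization takes 12 steps.


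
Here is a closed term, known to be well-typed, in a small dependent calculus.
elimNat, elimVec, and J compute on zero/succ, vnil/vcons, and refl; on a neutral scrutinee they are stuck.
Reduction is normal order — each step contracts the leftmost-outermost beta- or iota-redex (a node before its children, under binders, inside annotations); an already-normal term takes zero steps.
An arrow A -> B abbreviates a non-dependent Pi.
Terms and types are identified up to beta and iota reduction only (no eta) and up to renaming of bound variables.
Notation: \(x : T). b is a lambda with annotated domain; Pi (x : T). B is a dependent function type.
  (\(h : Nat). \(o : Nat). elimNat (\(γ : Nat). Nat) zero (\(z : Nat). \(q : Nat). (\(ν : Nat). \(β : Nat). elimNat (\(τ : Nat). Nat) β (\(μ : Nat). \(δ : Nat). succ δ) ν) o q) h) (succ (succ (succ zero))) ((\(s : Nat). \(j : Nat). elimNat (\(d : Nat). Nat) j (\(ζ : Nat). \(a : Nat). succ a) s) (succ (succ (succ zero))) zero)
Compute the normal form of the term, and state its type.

reduced normal form:
  succ (succ (succ (succ (succ (succ (succ (succ (succ zero))))))))
inferred type:
  Nat
observation: 84 normal-order steps normalize the term, beginning with a beta-redex.


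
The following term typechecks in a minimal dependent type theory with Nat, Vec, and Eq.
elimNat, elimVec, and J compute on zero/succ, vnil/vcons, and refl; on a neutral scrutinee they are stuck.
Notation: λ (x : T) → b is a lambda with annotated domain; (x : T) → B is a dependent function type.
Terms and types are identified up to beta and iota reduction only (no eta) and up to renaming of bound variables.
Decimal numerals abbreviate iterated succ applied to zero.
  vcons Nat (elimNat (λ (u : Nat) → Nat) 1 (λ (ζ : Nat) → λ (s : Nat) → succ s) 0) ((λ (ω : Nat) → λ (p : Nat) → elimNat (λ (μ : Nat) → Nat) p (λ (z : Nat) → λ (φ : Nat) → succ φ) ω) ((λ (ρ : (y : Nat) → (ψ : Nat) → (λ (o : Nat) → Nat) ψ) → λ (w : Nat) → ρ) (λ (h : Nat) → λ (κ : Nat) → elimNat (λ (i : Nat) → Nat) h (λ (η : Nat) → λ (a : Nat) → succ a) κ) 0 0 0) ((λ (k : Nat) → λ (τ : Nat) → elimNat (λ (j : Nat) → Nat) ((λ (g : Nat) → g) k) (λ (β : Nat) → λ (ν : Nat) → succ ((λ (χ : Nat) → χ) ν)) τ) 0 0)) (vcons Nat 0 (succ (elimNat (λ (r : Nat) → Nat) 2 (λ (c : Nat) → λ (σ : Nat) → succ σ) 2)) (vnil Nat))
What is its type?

type:
  Vec Nat 2


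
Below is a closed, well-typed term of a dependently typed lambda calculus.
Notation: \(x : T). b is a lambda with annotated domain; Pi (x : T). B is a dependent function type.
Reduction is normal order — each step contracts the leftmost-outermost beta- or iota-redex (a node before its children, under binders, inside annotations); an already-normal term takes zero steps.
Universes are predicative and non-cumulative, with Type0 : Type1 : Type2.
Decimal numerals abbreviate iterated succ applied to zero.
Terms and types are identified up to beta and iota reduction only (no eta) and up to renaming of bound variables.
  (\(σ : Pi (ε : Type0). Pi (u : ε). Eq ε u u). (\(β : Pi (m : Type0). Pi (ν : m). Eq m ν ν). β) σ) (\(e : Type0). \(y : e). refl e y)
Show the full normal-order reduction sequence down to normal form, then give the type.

normal-order reduction:
  (\(σ : Pi (ε : Type0). Pi (u : ε). Eq ε u u). (\(β : Pi (m : Type0). Pi (ν : m). Eq m ν ν). β) σ) (\(e : Type0). \(y : e). refl e y)
  ~> (\(σ : Pi (ε : Type0). Pi (u : ε). Eq ε u u). σ) (\(β : Type0). \(m : β). refl β m)
  ~> \(σ : Type0). \(ε : σ). refl σ ε
inferred type:
  Pi (σ : Type0). Pi (ε : σ). Eq σ ε ε
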